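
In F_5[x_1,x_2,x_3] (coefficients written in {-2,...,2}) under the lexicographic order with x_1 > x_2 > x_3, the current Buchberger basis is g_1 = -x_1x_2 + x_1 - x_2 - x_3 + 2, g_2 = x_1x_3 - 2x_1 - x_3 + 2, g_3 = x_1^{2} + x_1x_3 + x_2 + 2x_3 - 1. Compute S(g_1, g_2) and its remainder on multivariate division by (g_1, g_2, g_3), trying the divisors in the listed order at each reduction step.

S(g_1, g_2) = 2x_1x_2 - x_1x_3 + 2x_2x_3 - 2x_2 + x_3^{2} - 2x_3; remainder on division = 2x_2x_3 + x_2 + x_3^{2} + 1.

lcm(LM(g_1), LM(g_2)) = x_1x_2x_3.
S = (lcm/LT(g_1))·g_1 − (lcm/LT(g_2))·g_2 = 2x_1x_2 - x_1x_3 + 2x_2x_3 - 2x_2 + x_3^{2} - 2x_3.
Reduce S modulo (g_1, g_2, g_3) in that order:
  leading term x_1x_2: subtract (-2)·g_1 from 2x_1x_2 - x_1x_3 + 2x_2x_3 - 2x_2 + x_3^{2} - 2x_3 → -x_1x_3 + 2x_1 + 2x_2x_3 + x_2 + x_3^{2} + x_3 - 1
  leading term x_1x_3: subtract (-1)·g_2 from -x_1x_3 + 2x_1 + 2x_2x_3 + x_2 + x_3^{2} + x_3 - 1 → 2x_2x_3 + x_2 + x_3^{2} + 1
  leading term x_2x_3: no divisor's leading term divides it; move 2x_2x_3 to the remainder.
  leading term x_2: no divisor's leading term divides it; move x_2 to the remainder.
  leading term x_3^{2}: no divisor's leading term divides it; move x_3^{2} to the remainder.
  leading term 1: no divisor's leading term divides it; move 1 to the remainder.
The remainder 2x_2x_3 + x_2 + x_3^{2} + 1 is nonzero, so it would be added as the next basis element.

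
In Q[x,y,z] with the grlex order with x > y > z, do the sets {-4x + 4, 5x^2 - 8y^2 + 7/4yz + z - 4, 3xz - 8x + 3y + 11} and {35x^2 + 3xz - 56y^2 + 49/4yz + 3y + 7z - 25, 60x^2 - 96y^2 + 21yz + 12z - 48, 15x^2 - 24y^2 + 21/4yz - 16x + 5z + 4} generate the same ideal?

For a fixed monomial order, each ideal has a unique reduced Gröbner basis; comparing bases decides equality.
Buchberger on the first generating set:
f_1 = -4x + 4, LT = x.
f_2 = 5x^2 - 8y^2 + 7/4yz + z - 4, LT = x^2.
f_3 = 3xz - 8x + 3y + 11, LT = xz.

S(f_1,f_2): lcm = x^2. S = 8/5y^2 - 7/20yz - x - 1/5z + 4/5.
  reduce S modulo (f_1, f_2, f_3):
  remainder 8/5y^2 - 7/20yz - 1/5z - 1/5 ≠ 0; add g_4 = 8/5y^2 - 7/20yz - 1/5z - 1/5 to the basis.

S(f_1,f_3): lcm = xz. S = 8/3x - y - z - 11/3.
  reduce S modulo (f_1, f_2, f_3, g_4):
  remainder -y - z - 1 ≠ 0; add g_5 = -y - z - 1 to the basis.

S(g_4,g_5): lcm = y^2. S = -39/32yz - y - 1/8z - 1/8.
  reduce S modulo (f_1, f_2, f_3, g_4, g_5):
  remainder 39/32z^2 + 67/32z + 7/8 ≠ 0; add g_6 = 39/32z^2 + 67/32z + 7/8 to the basis.

The other S-polynomials (S(f_2,f_3), S(f_1,g_4), S(f_2,g_4), S(f_3,g_4), S(f_1,g_5), S(f_2,g_5), S(f_3,g_5), S(f_1,g_6), S(f_2,g_6), S(f_3,g_6), S(g_4,g_6), S(g_5,g_6)) all reduce to 0 modulo the current basis, so we have a Gröbner basis.
Inter-reduce: drop elements whose leading term is divisible by another's, tail-reduce, and make monic.
Reduced Gröbner basis: {z^2 + 67/39z + 28/39, x - 1, y + z + 1}.

Buchberger on the second generating set:
h_1 = 35x^2 + 3xz - 56y^2 + 49/4yz + 3y + 7z - 25, LT = x^2.
h_2 = 60x^2 - 96y^2 + 21yz + 12z - 48, LT = x^2.
h_3 = 15x^2 - 24y^2 + 21/4yz - 16x + 5z + 4, LT = x^2.

S(h_1,h_2): lcm = x^2. S = 3/35xz + 3/35y + 3/35.
  reduce S modulo (h_1, h_2, h_3):
  remainder 3/35xz + 3/35y + 3/35 ≠ 0; add k_4 = 3/35xz + 3/35y + 3/35 to the basis.

S(h_1,h_3): lcm = x^2. S = 3/35xz + 16/15x + 3/35y - 2/15z - 103/105.
  reduce S modulo (h_1, h_2, h_3, k_4):
  remainder 16/15x - 2/15z - 16/15 ≠ 0; add k_5 = 16/15x - 2/15z - 16/15 to the basis.

S(h_1,k_4): lcm = x^2z. S = 3/35xz^2 - 8/5y^2z + 7/20yz^2 - xy + 3/35yz + 1/5z^2 - x - 5/7z.
  reduce S modulo (h_1, h_2, h_3, k_4, k_5):
  remainder -8/5y^2z + 7/20yz^2 - 1/8yz + 1/5z^2 - y - 37/40z - 1 ≠ 0; add k_6 = -8/5y^2z + 7/20yz^2 - 1/8yz + 1/5z^2 - y - 37/40z - 1 to the basis.

S(h_3,k_4): lcm = x^2z. S = -8/5y^2z + 7/20yz^2 - xy - 16/15xz + 1/3z^2 - x + 4/15z.
  reduce S modulo (h_1, h_2, h_3, k_4, k_5, k_6):
  remainder 2/15z^2 + 16/15y + 16/15z + 16/15 ≠ 0; add k_7 = 2/15z^2 + 16/15y + 16/15z + 16/15 to the basis.

S(h_1,k_5): lcm = x^2. S = 59/280xz - 8/5y^2 + 7/20yz + x + 3/35y + 1/5z - 5/7.
  reduce S modulo (h_1, h_2, h_3, k_4, k_5, k_6, k_7):
  remainder -8/5y^2 + 7/20yz - 1/8y + 13/40z + 3/40 ≠ 0; add k_8 = -8/5y^2 + 7/20yz - 1/8y + 13/40z + 3/40 to the basis.

The other S-polynomials (S(h_2,h_3), S(h_2,k_4), S(h_2,k_5), S(h_3,k_5), S(k_4,k_5), S(h_1,k_6), S(h_2,k_6), S(h_3,k_6), S(k_4,k_6), S(k_5,k_6), S(h_1,k_7), S(h_2,k_7), S(h_3,k_7), S(k_4,k_7), S(k_5,k_7), S(k_6,k_7), S(h_1,k_8), S(h_2,k_8), S(h_3,k_8), S(k_4,k_8), S(k_5,k_8), S(k_6,k_8), S(k_7,k_8)) all reduce to 0 modulo the current basis, so we have a Gröbner basis.
Inter-reduce: drop elements whose leading term is divisible by another's, tail-reduce, and make monic.
Reduced Gröbner basis: {y^2 - 7/32yz + 5/64y - 13/64z - 3/64, z^2 + 8y + 8z + 8, x - 1/8z - 1}.

Since the reduced bases disagree, the two ideals are not the same.
The choice of monomial ordering does not affect the verdict — as long as both bases are computed under the same ordering, their equality decides ideal equality.

No, the ideals differ.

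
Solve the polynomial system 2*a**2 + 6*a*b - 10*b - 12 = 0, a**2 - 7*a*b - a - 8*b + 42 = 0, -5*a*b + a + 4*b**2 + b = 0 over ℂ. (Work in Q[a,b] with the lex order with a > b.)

Compute a lex Gröbner basis by Buchberger's algorithm.
f_1 = 2*a**2 + 6*a*b - 10*b - 12, LT = a**2.
f_2 = a**2 - 7*a*b - a - 8*b + 42, LT = a**2.
f_3 = -5*a*b + a + 4*b**2 + b, LT = a*b.

S(f_1,f_2): lcm = a**2. S = 10*a*b + a + 3*b - 48.
  leading term a*b: subtract (-2)·f_3 from 10*a*b + a + 3*b - 48 → 3*a + 8*b**2 + 5*b - 48
  leading term a: no divisor's leading term divides it; move 3*a to the remainder.
  leading term b**2: no divisor's leading term divides it; move 8*b**2 to the remainder.
  leading term b: no divisor's leading term divides it; move 5*b to the remainder.
  leading term 1: no divisor's leading term divides it; move -48 to the remainder.
  remainder 3*a + 8*b**2 + 5*b - 48 ≠ 0; add h_4 = 3*a + 8*b**2 + 5*b - 48 to the basis.

S(f_1,f_3): lcm = a**2*b. S = 1/5*a**2 + 19/5*a*b**2 + 1/5*a*b - 5*b**2 - 6*b.
  leading term a**2: subtract (1/10)·f_1 from 1/5*a**2 + 19/5*a*b**2 + 1/5*a*b - 5*b**2 - 6*b → 19/5*a*b**2 - 2/5*a*b - 5*b**2 - 5*b + 6/5
  leading term a*b**2: subtract (-19/25*b)·f_3 from 19/5*a*b**2 - 2/5*a*b - 5*b**2 - 5*b + 6/5 → 9/25*a*b + 76/25*b**3 - 106/25*b**2 - 5*b + 6/5
  leading term a*b: subtract (-9/125)·f_3 from 9/25*a*b + 76/25*b**3 - 106/25*b**2 - 5*b + 6/5 → 9/125*a + 76/25*b**3 - 494/125*b**2 - 616/125*b + 6/5
  leading term a: subtract (3/125)·h_4 from 9/125*a + 76/25*b**3 - 494/125*b**2 - 616/125*b + 6/5 → 76/25*b**3 - 518/125*b**2 - 631/125*b + 294/125
  leading term b**3: no divisor's leading term divides it; move 76/25*b**3 to the remainder.
  leading term b**2: no divisor's leading term divides it; move -518/125*b**2 to the remainder.
  leading term b: no divisor's leading term divides it; move -631/125*b to the remainder.
  leading term 1: no divisor's leading term divides it; move 294/125 to the remainder.
  remainder 76/25*b**3 - 518/125*b**2 - 631/125*b + 294/125 ≠ 0; add h_5 = 76/25*b**3 - 518/125*b**2 - 631/125*b + 294/125 to the basis.

S(f_2,f_3): lcm = a**2*b. S = 1/5*a**2 - 31/5*a*b**2 - 4/5*a*b - 8*b**2 + 42*b.
  leading term a**2: subtract (1/10)·f_1 from 1/5*a**2 - 31/5*a*b**2 - 4/5*a*b - 8*b**2 + 42*b → -31/5*a*b**2 - 7/5*a*b - 8*b**2 + 43*b + 6/5
  leading term a*b**2: subtract (31/25*b)·f_3 from -31/5*a*b**2 - 7/5*a*b - 8*b**2 + 43*b + 6/5 → -66/25*a*b - 124/25*b**3 - 231/25*b**2 + 43*b + 6/5
  leading term a*b: subtract (66/125)·f_3 from -66/25*a*b - 124/25*b**3 - 231/25*b**2 + 43*b + 6/5 → -66/125*a - 124/25*b**3 - 1419/125*b**2 + 5309/125*b + 6/5
  leading term a: subtract (-22/125)·h_4 from -66/125*a - 124/25*b**3 - 1419/125*b**2 + 5309/125*b + 6/5 → -124/25*b**3 - 1243/125*b**2 + 5419/125*b - 906/125
  leading term b**3: subtract (-31/19)·h_5 from -124/25*b**3 - 1243/125*b**2 + 5419/125*b - 906/125 → -1587/95*b**2 + 3336/95*b - 324/95
  leading term b**2: no divisor's leading term divides it; move -1587/95*b**2 to the remainder.
  leading term b: no divisor's leading term divides it; move 3336/95*b to the remainder.
  leading term 1: no divisor's leading term divides it; move -324/95 to the remainder.
  remainder -1587/95*b**2 + 3336/95*b - 324/95 ≠ 0; add h_6 = -1587/95*b**2 + 3336/95*b - 324/95 to the basis.

S(f_1,h_4): lcm = a**2. S = -8/3*a*b**2 + 4/3*a*b + 16*a - 5*b - 6.
  leading term a*b**2: subtract (8/15*b)·f_3 from -8/3*a*b**2 + 4/3*a*b + 16*a - 5*b - 6 → 4/5*a*b + 16*a - 32/15*b**3 - 8/15*b**2 - 5*b - 6
  leading term a*b: subtract (-4/25)·f_3 from 4/5*a*b + 16*a - 32/15*b**3 - 8/15*b**2 - 5*b - 6 → 404/25*a - 32/15*b**3 + 8/75*b**2 - 121/25*b - 6
  leading term a: subtract (404/75)·h_4 from 404/25*a - 32/15*b**3 + 8/75*b**2 - 121/25*b - 6 → -32/15*b**3 - 3224/75*b**2 - 2383/75*b + 6314/25
  leading term b**3: subtract (-40/57)·h_5 from -32/15*b**3 - 3224/75*b**2 - 2383/75*b + 6314/25 → -872/19*b**2 - 671/19*b + 4830/19
  leading term b**2: subtract (4360/1587)·h_6 from -872/19*b**2 - 671/19*b + 4830/19 → -69717/529*b + 139434/529
  leading term b: no divisor's leading term divides it; move -69717/529*b to the remainder.
  leading term 1: no divisor's leading term divides it; move 139434/529 to the remainder.
  remainder -69717/529*b + 139434/529 ≠ 0; add h_7 = -69717/529*b + 139434/529 to the basis.

The other S-polynomials (S(f_2,h_4), S(f_3,h_4), S(f_1,h_5), S(f_2,h_5), S(f_3,h_5), S(h_4,h_5), S(f_1,h_6), S(f_2,h_6), S(f_3,h_6), S(h_4,h_6), S(h_5,h_6), S(f_1,h_7), S(f_2,h_7), S(f_3,h_7), S(h_4,h_7), S(h_5,h_7), S(h_6,h_7)) all reduce to 0 modulo the current basis, so we have a Gröbner basis.
Inter-reduce: drop elements whose leading term is divisible by another's, tail-reduce, and make monic.
Reduced Gröbner basis: {a - 2, b - 2}.

A lex Gröbner basis eliminates variables successively. Here b - 2 depends only on b, with roots {2}; lifting each root through the earlier basis elements recovers the full solutions.
  b = 2: the earlier basis element becomes a - 2 = 0, giving a = 2 — point (2, 2).

{(2, 2)}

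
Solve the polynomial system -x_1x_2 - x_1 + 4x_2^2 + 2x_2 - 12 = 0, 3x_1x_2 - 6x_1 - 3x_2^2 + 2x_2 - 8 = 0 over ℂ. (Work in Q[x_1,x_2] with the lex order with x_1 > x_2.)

Compute a lex Gröbner basis by Buchberger's algorithm.
f_1 = -x_1x_2 - x_1 + 4x_2^2 + 2x_2 - 12, LT = x_1x_2.
f_2 = 3x_1x_2 - 6x_1 - 3x_2^2 + 2x_2 - 8, LT = x_1x_2.

S(f_1,f_2): lcm = x_1x_2. S = 3x_1 - 3x_2^2 - 8/3x_2 + 44/3.
  reduce S modulo (f_1, f_2):
  remainder 3x_1 - 3x_2^2 - 8/3x_2 + 44/3 ≠ 0; add h_3 = 3x_1 - 3x_2^2 - 8/3x_2 + 44/3 to the basis.

S(f_1,h_3): lcm = x_1x_2. S = x_1 + x_2^3 - 28/9x_2^2 - 62/9x_2 + 12.
  reduce S modulo (f_1, f_2, h_3):
  remainder x_2^3 - 19/9x_2^2 - 6x_2 + 64/9 ≠ 0; add h_4 = x_2^3 - 19/9x_2^2 - 6x_2 + 64/9 to the basis.

The other S-polynomials (S(f_2,h_3), S(f_1,h_4), S(f_2,h_4), S(h_3,h_4)) all reduce to 0 modulo the current basis, so we have a Gröbner basis.
Inter-reduce: drop elements whose leading term is divisible by another's, tail-reduce, and make monic.
Reduced Gröbner basis: {x_1 - x_2^2 - 8/9x_2 + 44/9, x_2^3 - 19/9x_2^2 - 6x_2 + 64/9}.

Elimination: the polynomial x_2^3 - 19/9x_2^2 - 6x_2 + 64/9 lies in the elimination ideal for x_2, so x_2 ∈ {1, 5/9 - sqrt(601)/9, 5/9 + sqrt(601)/9}. For each such x_2, the remaining basis elements (now univariate) give the rest of the solution.
  x_2 = 1: the earlier basis element becomes x_1 + 3 = 0, giving x_1 = -3 — point (-3, 1).
  x_2 = 5/9 - sqrt(601)/9: the earlier basis element becomes x_1 - 10/3 + 2*sqrt(601)/9 = 0, giving x_1 = 10/3 - 2*sqrt(601)/9 — point (10/3 - 2*sqrt(601)/9, 5/9 - sqrt(601)/9).
  x_2 = 5/9 + sqrt(601)/9: the earlier basis element becomes x_1 - 2*sqrt(601)/9 - 10/3 = 0, giving x_1 = 10/3 + 2*sqrt(601)/9 — point (10/3 + 2*sqrt(601)/9, 5/9 + sqrt(601)/9).

{(-3, 1), (10/3 - 2*sqrt(601)/9, 5/9 - sqrt(601)/9), (10/3 + 2*sqrt(601)/9, 5/9 + sqrt(601)/9)}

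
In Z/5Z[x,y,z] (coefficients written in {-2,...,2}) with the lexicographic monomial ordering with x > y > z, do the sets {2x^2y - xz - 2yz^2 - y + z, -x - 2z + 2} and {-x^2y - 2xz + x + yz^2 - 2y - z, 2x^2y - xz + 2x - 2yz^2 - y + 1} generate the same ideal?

Equality of ideals is decidable: compute both reduced Gröbner bases (unique for the ordering) and check whether they agree.
Buchberger on the first generating set:
f_1 = 2x^2y - xz - 2yz^2 - y + z, LT = x^2y.
f_2 = -x - 2z + 2, LT = x.

S(f_1,f_2): lcm = x^2y. S = -2xyz + 2xy + 2xz - yz^2 + 2y - 2z.
  reduce S modulo (f_1, f_2):
  remainder -2yz^2 + 2yz + y + z^2 + 2z ≠ 0; add g_3 = -2yz^2 + 2yz + y + z^2 + 2z to the basis.

The other S-polynomials (S(f_1,g_3), S(f_2,g_3)) all reduce to 0 modulo the current basis, so we have a Gröbner basis.
Inter-reduce: drop elements whose leading term is divisible by another's, tail-reduce, and make monic.
Reduced Gröbner basis: {x + 2z - 2, yz^2 - yz + 2y + 2z^2 - z}.

Buchberger on the second generating set:
h_1 = -x^2y - 2xz + x + yz^2 - 2y - z, LT = x^2y.
h_2 = 2x^2y - xz + 2x - 2yz^2 - y + 1, LT = x^2y.

S(h_1,h_2): lcm = x^2y. S = -2x + z + 2.
  reduce S modulo (h_1, h_2):
  remainder -2x + z + 2 ≠ 0; add k_3 = -2x + z + 2 to the basis.

S(h_1,k_3): lcm = x^2y. S = -2xyz + xy + 2xz - x - yz^2 + 2y + z.
  reduce S modulo (h_1, h_2, k_3):
  remainder -2yz^2 + yz - 2y + z^2 - 1 ≠ 0; add k_4 = -2yz^2 + yz - 2y + z^2 - 1 to the basis.

The other S-polynomials (S(h_2,k_3), S(h_1,k_4), S(h_2,k_4), S(k_3,k_4)) all reduce to 0 modulo the current basis, so we have a Gröbner basis.
Inter-reduce: drop elements whose leading term is divisible by another's, tail-reduce, and make monic.
Reduced Gröbner basis: {x + 2z - 1, yz^2 + 2yz + y + 2z^2 - 2}.

The bases are distinct; the ideals are different.
The same test decides containment: I ⊆ J iff every generator of I reduces to 0 modulo a Gröbner basis of J.

No, the ideals differ.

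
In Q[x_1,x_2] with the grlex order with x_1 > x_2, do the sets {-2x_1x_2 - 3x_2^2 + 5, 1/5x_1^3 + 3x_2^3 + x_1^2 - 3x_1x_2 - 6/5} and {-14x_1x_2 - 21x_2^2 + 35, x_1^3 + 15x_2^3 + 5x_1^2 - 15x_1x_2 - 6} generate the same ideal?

Yes, the ideals are equal.

Equality of ideals is decidable: compute both reduced Gröbner bases (unique for the ordering) and check whether they agree.
Buchberger on the first generating set:
f_1 = -2x_1x_2 - 3x_2^2 + 5, LT = x_1x_2.
f_2 = 1/5x_1^3 + 3x_2^3 + x_1^2 - 3x_1x_2 - 6/5, LT = x_1^3.

S(f_1,f_2): lcm = x_1^3x_2. S = 3/2x_1^2x_2^2 - 15x_2^4 - 5x_1^2x_2 + 15x_1x_2^2 - 5/2x_1^2 + 6x_2.
  leading term x_1^2x_2^2: subtract (-3/4x_1x_2)·f_1 from 3/2x_1^2x_2^2 - 15x_2^4 - 5x_1^2x_2 + 15x_1x_2^2 - 5/2x_1^2 + 6x_2 → -9/4x_1x_2^3 - 15x_2^4 - 5x_1^2x_2 + 15x_1x_2^2 - 5/2x_1^2 + 15/4x_1x_2 + 6x_2
  leading term x_1x_2^3: subtract (9/8x_2^2)·f_1 from -9/4x_1x_2^3 - 15x_2^4 - 5x_1^2x_2 + 15x_1x_2^2 - 5/2x_1^2 + 15/4x_1x_2 + 6x_2 → -93/8x_2^4 - 5x_1^2x_2 + 15x_1x_2^2 - 5/2x_1^2 + 15/4x_1x_2 - 45/8x_2^2 + 6x_2
  leading term x_2^4: no divisor's leading term divides it; move -93/8x_2^4 to the remainder.
  leading term x_1^2x_2: subtract (5/2x_1)·f_1 from -5x_1^2x_2 + 15x_1x_2^2 - 5/2x_1^2 + 15/4x_1x_2 - 45/8x_2^2 + 6x_2 → 45/2x_1x_2^2 - 5/2x_1^2 + 15/4x_1x_2 - 45/8x_2^2 - 25/2x_1 + 6x_2
  leading term x_1x_2^2: subtract (-45/4x_2)·f_1 from 45/2x_1x_2^2 - 5/2x_1^2 + 15/4x_1x_2 - 45/8x_2^2 - 25/2x_1 + 6x_2 → -135/4x_2^3 - 5/2x_1^2 + 15/4x_1x_2 - 45/8x_2^2 - 25/2x_1 + 249/4x_2
  leading term x_2^3: no divisor's leading term divides it; move -135/4x_2^3 to the remainder.
  leading term x_1^2: no divisor's leading term divides it; move -5/2x_1^2 to the remainder.
  leading term x_1x_2: subtract (-15/8)·f_1 from 15/4x_1x_2 - 45/8x_2^2 - 25/2x_1 + 249/4x_2 → -45/4x_2^2 - 25/2x_1 + 249/4x_2 + 75/8
  leading term x_2^2: no divisor's leading term divides it; move -45/4x_2^2 to the remainder.
  leading term x_1: no divisor's leading term divides it; move -25/2x_1 to the remainder.
  leading term x_2: no divisor's leading term divides it; move 249/4x_2 to the remainder.
  leading term 1: no divisor's leading term divides it; move 75/8 to the remainder.
  remainder -93/8x_2^4 - 135/4x_2^3 - 5/2x_1^2 - 45/4x_2^2 - 25/2x_1 + 249/4x_2 + 75/8 ≠ 0; add g_3 = -93/8x_2^4 - 135/4x_2^3 - 5/2x_1^2 - 45/4x_2^2 - 25/2x_1 + 249/4x_2 + 75/8 to the basis.

The other S-polynomials (S(f_1,g_3), S(f_2,g_3)) all reduce to 0 modulo the current basis, so we have a Gröbner basis.
Inter-reduce: drop elements whose leading term is divisible by another's, tail-reduce, and make monic.
Reduced Gröbner basis: {x_2^4 + 90/31x_2^3 + 20/93x_1^2 + 30/31x_2^2 + 100/93x_1 - 166/31x_2 - 25/31, x_1^3 + 15x_2^3 + 5x_1^2 + 45/2x_2^2 - 87/2, x_1x_2 + 3/2x_2^2 - 5/2}.

Buchberger on the second generating set:
h_1 = -14x_1x_2 - 21x_2^2 + 35, LT = x_1x_2.
h_2 = x_1^3 + 15x_2^3 + 5x_1^2 - 15x_1x_2 - 6, LT = x_1^3.

S(h_1,h_2): lcm = x_1^3x_2. S = 3/2x_1^2x_2^2 - 15x_2^4 - 5x_1^2x_2 + 15x_1x_2^2 - 5/2x_1^2 + 6x_2.
  leading term x_1^2x_2^2: subtract (-3/28x_1x_2)·h_1 from 3/2x_1^2x_2^2 - 15x_2^4 - 5x_1^2x_2 + 15x_1x_2^2 - 5/2x_1^2 + 6x_2 → -9/4x_1x_2^3 - 15x_2^4 - 5x_1^2x_2 + 15x_1x_2^2 - 5/2x_1^2 + 15/4x_1x_2 + 6x_2
  leading term x_1x_2^3: subtract (9/56x_2^2)·h_1 from -9/4x_1x_2^3 - 15x_2^4 - 5x_1^2x_2 + 15x_1x_2^2 - 5/2x_1^2 + 15/4x_1x_2 + 6x_2 → -93/8x_2^4 - 5x_1^2x_2 + 15x_1x_2^2 - 5/2x_1^2 + 15/4x_1x_2 - 45/8x_2^2 + 6x_2
  leading term x_2^4: no divisor's leading term divides it; move -93/8x_2^4 to the remainder.
  leading term x_1^2x_2: subtract (5/14x_1)·h_1 from -5x_1^2x_2 + 15x_1x_2^2 - 5/2x_1^2 + 15/4x_1x_2 - 45/8x_2^2 + 6x_2 → 45/2x_1x_2^2 - 5/2x_1^2 + 15/4x_1x_2 - 45/8x_2^2 - 25/2x_1 + 6x_2
  leading term x_1x_2^2: subtract (-45/28x_2)·h_1 from 45/2x_1x_2^2 - 5/2x_1^2 + 15/4x_1x_2 - 45/8x_2^2 - 25/2x_1 + 6x_2 → -135/4x_2^3 - 5/2x_1^2 + 15/4x_1x_2 - 45/8x_2^2 - 25/2x_1 + 249/4x_2
  leading term x_2^3: no divisor's leading term divides it; move -135/4x_2^3 to the remainder.
  leading term x_1^2: no divisor's leading term divides it; move -5/2x_1^2 to the remainder.
  leading term x_1x_2: subtract (-15/56)·h_1 from 15/4x_1x_2 - 45/8x_2^2 - 25/2x_1 + 249/4x_2 → -45/4x_2^2 - 25/2x_1 + 249/4x_2 + 75/8
  leading term x_2^2: no divisor's leading term divides it; move -45/4x_2^2 to the remainder.
  leading term x_1: no divisor's leading term divides it; move -25/2x_1 to the remainder.
  leading term x_2: no divisor's leading term divides it; move 249/4x_2 to the remainder.
  leading term 1: no divisor's leading term divides it; move 75/8 to the remainder.
  remainder -93/8x_2^4 - 135/4x_2^3 - 5/2x_1^2 - 45/4x_2^2 - 25/2x_1 + 249/4x_2 + 75/8 ≠ 0; add k_3 = -93/8x_2^4 - 135/4x_2^3 - 5/2x_1^2 - 45/4x_2^2 - 25/2x_1 + 249/4x_2 + 75/8 to the basis.

The other S-polynomials (S(h_1,k_3), S(h_2,k_3)) all reduce to 0 modulo the current basis, so we have a Gröbner basis.
Inter-reduce: drop elements whose leading term is divisible by another's, tail-reduce, and make monic.
Reduced Gröbner basis: {x_2^4 + 90/31x_2^3 + 20/93x_1^2 + 30/31x_2^2 + 100/93x_1 - 166/31x_2 - 25/31, x_1^3 + 15x_2^3 + 5x_1^2 + 45/2x_2^2 - 87/2, x_1x_2 + 3/2x_2^2 - 5/2}.

Same reduced basis, so the two generating sets span the same ideal.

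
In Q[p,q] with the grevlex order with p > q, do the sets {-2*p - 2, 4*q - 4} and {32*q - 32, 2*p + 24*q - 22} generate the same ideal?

Yes, the ideals are equal.

For a fixed monomial order, each ideal has a unique reduced Gröbner basis; comparing bases decides equality.
Buchberger on the first generating set:
f_1 = -2*p - 2, LT = p.
f_2 = 4*q - 4, LT = q.

The S-polynomials (S(f_1,f_2)) all reduce to 0 modulo the current basis, so we have a Gröbner basis.
Inter-reduce: drop elements whose leading term is divisible by another's, tail-reduce, and make monic.
Reduced Gröbner basis: {p + 1, q - 1}.

Buchberger on the second generating set:
h_1 = 32*q - 32, LT = q.
h_2 = 2*p + 24*q - 22, LT = p.

The S-polynomials (S(h_1,h_2)) all reduce to 0 modulo the current basis, so we have a Gröbner basis.
Inter-reduce: drop elements whose leading term is divisible by another's, tail-reduce, and make monic.
Reduced Gröbner basis: {p + 1, q - 1}.

Same reduced basis, so the two generating sets span the same ideal.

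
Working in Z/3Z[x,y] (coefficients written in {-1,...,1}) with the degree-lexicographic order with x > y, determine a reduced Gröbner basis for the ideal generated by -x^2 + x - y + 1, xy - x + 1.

G = {x^2 - x + y - 1, xy - x + 1, y^2 - x + y - 1}

f_1 = -x^2 + x - y + 1, LT = x^2.
f_2 = xy - x + 1, LT = xy.

S(f_1,f_2): lcm = x^2y. S = x^2 - xy + y^2 - x - y.
  leading term x^2: subtract (-1)·f_1 from x^2 - xy + y^2 - x - y → -xy + y^2 + y + 1
  leading term xy: subtract (-1)·f_2 from -xy + y^2 + y + 1 → y^2 - x + y - 1
  leading term y^2: no divisor's leading term divides it; move y^2 to the remainder.
  leading term x: no divisor's leading term divides it; move -x to the remainder.
  leading term y: no divisor's leading term divides it; move y to the remainder.
  leading term 1: no divisor's leading term divides it; move -1 to the remainder.
  remainder y^2 - x + y - 1 ≠ 0; add g_3 = y^2 - x + y - 1 to the basis.

The other S-polynomials (S(f_1,g_3), S(f_2,g_3)) all reduce to 0 modulo the current basis, so we have a Gröbner basis.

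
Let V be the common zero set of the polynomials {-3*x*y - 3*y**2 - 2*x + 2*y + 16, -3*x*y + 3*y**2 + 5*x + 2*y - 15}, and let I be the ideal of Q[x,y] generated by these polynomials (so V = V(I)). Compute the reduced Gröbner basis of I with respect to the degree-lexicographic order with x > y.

G = {x**2 - 205/42*x + 3/7*y + 127/42, x*y - 1/2*x - 2/3*y - 1/6, y**2 + 7/6*x - 31/6}

f_1 = -3*x*y - 3*y**2 - 2*x + 2*y + 16, LT = x*y.
f_2 = -3*x*y + 3*y**2 + 5*x + 2*y - 15, LT = x*y.

S(f_1,f_2): lcm = x*y. S = 2*y**2 + 7/3*x - 31/3.
  reduce S modulo (f_1, f_2):
  remainder 2*y**2 + 7/3*x - 31/3 ≠ 0; add g_3 = 2*y**2 + 7/3*x - 31/3 to the basis.

S(f_1,g_3): lcm = x*y**2. S = y**3 - 7/6*x**2 + 2/3*x*y - 2/3*y**2 + 31/6*x - 16/3*y.
  reduce S modulo (f_1, f_2, g_3):
  remainder -7/6*x**2 + 205/36*x - 1/2*y - 127/36 ≠ 0; add g_4 = -7/6*x**2 + 205/36*x - 1/2*y - 127/36 to the basis.

The other S-polynomials (S(f_2,g_3), S(f_1,g_4), S(f_2,g_4), S(g_3,g_4)) all reduce to 0 modulo the current basis, so we have a Gröbner basis.
Inter-reduce: drop elements whose leading term is divisible by another's, tail-reduce, and make monic.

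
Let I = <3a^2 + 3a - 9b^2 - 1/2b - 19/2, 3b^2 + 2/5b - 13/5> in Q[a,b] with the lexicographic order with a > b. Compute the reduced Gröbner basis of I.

f_1 = 3a^2 + 3a - 9b^2 - 1/2b - 19/2, LT = a^2.
f_2 = 3b^2 + 2/5b - 13/5, LT = b^2.

The S-polynomials (S(f_1,f_2)) all reduce to 0 modulo the current basis, so we have a Gröbner basis.

G = {a^2 + a + 7/30b - 173/30, b^2 + 2/15b - 13/15}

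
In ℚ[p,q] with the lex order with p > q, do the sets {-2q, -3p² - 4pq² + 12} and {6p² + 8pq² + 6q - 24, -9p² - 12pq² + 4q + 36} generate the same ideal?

Yes, the ideals are equal.

For a fixed monomial order, each ideal has a unique reduced Gröbner basis; comparing bases decides equality.
Buchberger on the first generating set:
f_1 = -2q, LT = q.
f_2 = -3p² - 4pq² + 12, LT = p².

The S-polynomials (S(f_1,f_2)) all reduce to 0 modulo the current basis, so we have a Gröbner basis.
Inter-reduce: drop elements whose leading term is divisible by another's, tail-reduce, and make monic.
Reduced Gröbner basis: {p² - 4, q}.

Buchberger on the second generating set:
h_1 = 6p² + 8pq² + 6q - 24, LT = p².
h_2 = -9p² - 12pq² + 4q + 36, LT = p².

S(h_1,h_2): lcm = p². S = 13/9q.
  reduce S modulo (h_1, h_2):
  remainder 13/9q ≠ 0; add k_3 = 13/9q to the basis.

The other S-polynomials (S(h_1,k_3), S(h_2,k_3)) all reduce to 0 modulo the current basis, so we have a Gröbner basis.
Inter-reduce: drop elements whose leading term is divisible by another's, tail-reduce, and make monic.
Reduced Gröbner basis: {p² - 4, q}.

These coincide, so the ideals are equal.
The choice of monomial ordering does not affect the verdict — as long as both bases are computed under the same ordering, their equality decides ideal equality.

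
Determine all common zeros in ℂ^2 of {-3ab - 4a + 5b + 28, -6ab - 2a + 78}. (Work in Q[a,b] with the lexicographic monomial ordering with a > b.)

{(-65/9, -32/15), (3, 4)}

Compute a lex Gröbner basis by Buchberger's algorithm.
f_1 = -3ab - 4a + 5b + 28, LT = ab.
f_2 = -6ab - 2a + 78, LT = ab.

S(f_1,f_2): lcm = ab. S = a - \tfrac{5}{3}b + \tfrac{11}{3}.
  leading term a: no divisor's leading term divides it; move a to the remainder.
  leading term b: no divisor's leading term divides it; move -\tfrac{5}{3}b to the remainder.
  leading term 1: no divisor's leading term divides it; move \tfrac{11}{3} to the remainder.
  remainder a - \tfrac{5}{3}b + \tfrac{11}{3} ≠ 0; add h_3 = a - \tfrac{5}{3}b + \tfrac{11}{3} to the basis.

S(f_1,h_3): lcm = ab. S = \tfrac{4}{3}a + \tfrac{5}{3}b^{2} - \tfrac{16}{3}b - \tfrac{28}{3}.
  leading term a: subtract (\tfrac{4}{3})·h_3 from \tfrac{4}{3}a + \tfrac{5}{3}b^{2} - \tfrac{16}{3}b - \tfrac{28}{3} → \tfrac{5}{3}b^{2} - \tfrac{28}{9}b - \tfrac{128}{9}
  leading term b^{2}: no divisor's leading term divides it; move \tfrac{5}{3}b^{2} to the remainder.
  leading term b: no divisor's leading term divides it; move -\tfrac{28}{9}b to the remainder.
  leading term 1: no divisor's leading term divides it; move -\tfrac{128}{9} to the remainder.
  remainder \tfrac{5}{3}b^{2} - \tfrac{28}{9}b - \tfrac{128}{9} ≠ 0; add h_4 = \tfrac{5}{3}b^{2} - \tfrac{28}{9}b - \tfrac{128}{9} to the basis.

The other S-polynomials (S(f_2,h_3), S(f_1,h_4), S(f_2,h_4), S(h_3,h_4)) all reduce to 0 modulo the current basis, so we have a Gröbner basis.
Inter-reduce: drop elements whose leading term is divisible by another's, tail-reduce, and make monic.
Reduced Gröbner basis: {a - \tfrac{5}{3}b + \tfrac{11}{3}, b^{2} - \tfrac{28}{15}b - \tfrac{128}{15}}.

Since the basis is lex-ordered, b^{2} - \tfrac{28}{15}b - \tfrac{128}{15} is univariate in b. Its roots are {-32/15, 4}. Back-substituting each root into the other basis elements fixes the other coordinates.
  b = -32/15: the earlier basis element becomes a + \tfrac{65}{9} = 0, giving a = -65/9 — point (-65/9, -32/15).
  b = 4: the earlier basis element becomes a - 3 = 0, giving a = 3 — point (3, 4).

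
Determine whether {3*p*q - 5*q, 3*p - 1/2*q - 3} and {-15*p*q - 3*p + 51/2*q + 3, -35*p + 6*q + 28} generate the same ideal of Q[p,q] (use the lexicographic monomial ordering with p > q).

No, the ideals differ.

Equality of ideals is decidable: compute both reduced Gröbner bases (unique for the ordering) and check whether they agree.
Buchberger on the first generating set:
f_1 = 3*p*q - 5*q, LT = p*q.
f_2 = 3*p - 1/2*q - 3, LT = p.

S(f_1,f_2): lcm = p*q. S = 1/6*q**2 - 2/3*q.
  reduce S modulo (f_1, f_2):
  remainder 1/6*q**2 - 2/3*q ≠ 0; add g_3 = 1/6*q**2 - 2/3*q to the basis.

The other S-polynomials (S(f_1,g_3), S(f_2,g_3)) all reduce to 0 modulo the current basis, so we have a Gröbner basis.
Inter-reduce: drop elements whose leading term is divisible by another's, tail-reduce, and make monic.
Reduced Gröbner basis: {p - 1/6*q - 1, q**2 - 4*q}.

Buchberger on the second generating set:
h_1 = -15*p*q - 3*p + 51/2*q + 3, LT = p*q.
h_2 = -35*p + 6*q + 28, LT = p.

S(h_1,h_2): lcm = p*q. S = 1/5*p + 6/35*q**2 - 9/10*q - 1/5.
  reduce S modulo (h_1, h_2):
  remainder 6/35*q**2 - 303/350*q - 1/25 ≠ 0; add k_3 = 6/35*q**2 - 303/350*q - 1/25 to the basis.

The other S-polynomials (S(h_1,k_3), S(h_2,k_3)) all reduce to 0 modulo the current basis, so we have a Gröbner basis.
Inter-reduce: drop elements whose leading term is divisible by another's, tail-reduce, and make monic.
Reduced Gröbner basis: {p - 6/35*q - 4/5, q**2 - 101/20*q - 7/30}.

The bases are distinct; the ideals are different.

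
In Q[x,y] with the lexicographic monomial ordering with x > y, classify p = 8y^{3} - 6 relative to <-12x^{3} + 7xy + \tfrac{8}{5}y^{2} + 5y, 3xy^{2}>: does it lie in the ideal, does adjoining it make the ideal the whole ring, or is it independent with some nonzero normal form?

First compute the reduced Gröbner basis of I by Buchberger's algorithm.
f_1 = -12x^{3} + 7xy + \tfrac{8}{5}y^{2} + 5y, LT = x^{3}.
f_2 = 3xy^{2}, LT = xy^{2}.

S(f_1,f_2): lcm = x^{3}y^{2}. S = -\tfrac{7}{12}xy^{3} - \tfrac{2}{15}y^{4} - \tfrac{5}{12}y^{3}.
  leading term xy^{3}: subtract (-\tfrac{7}{36}y)·f_2 from -\tfrac{7}{12}xy^{3} - \tfrac{2}{15}y^{4} - \tfrac{5}{12}y^{3} → -\tfrac{2}{15}y^{4} - \tfrac{5}{12}y^{3}
  leading term y^{4}: no divisor's leading term divides it; move -\tfrac{2}{15}y^{4} to the remainder.
  leading term y^{3}: no divisor's leading term divides it; move -\tfrac{5}{12}y^{3} to the remainder.
  remainder -\tfrac{2}{15}y^{4} - \tfrac{5}{12}y^{3} ≠ 0; add h_3 = -\tfrac{2}{15}y^{4} - \tfrac{5}{12}y^{3} to the basis.

S(f_1,h_3): leading monomials are coprime, so the S-polynomial reduces to 0 (Buchberger's first criterion).
S(f_2,h_3): lcm = xy^{4}. S = -\tfrac{25}{8}xy^{3}.
  leading term xy^{3}: subtract (-\tfrac{25}{24}y)·f_2 from -\tfrac{25}{8}xy^{3} → 0
  remainder 0.

Every S-polynomial of the final basis reduces to 0, so we have a Gröbner basis.
Inter-reduce: drop elements whose leading term is divisible by another's, tail-reduce, and make monic.
Reduced Gröbner basis: {x^{3} - \tfrac{7}{12}xy - \tfrac{2}{15}y^{2} - \tfrac{5}{12}y, xy^{2}, y^{4} + \tfrac{25}{8}y^{3}}.
Label its elements g_1 = x^{3} - \tfrac{7}{12}xy - \tfrac{2}{15}y^{2} - \tfrac{5}{12}y, g_2 = xy^{2}, g_3 = y^{4} + \tfrac{25}{8}y^{3}.

Reduce p = 8y^{3} - 6 modulo G:
  leading term y^{3}: no divisor's leading term divides it; move 8y^{3} to the remainder.
  leading term 1: no divisor's leading term divides it; move -6 to the remainder.
  normal form = 8y^{3} - 6.
The normal form is nonzero, so p ∉ I. Since p minus its normal form lies in I, I + (p) = I + (r) where r = 8y^{3} - 6; decide whether this ideal is the whole ring.
Run Buchberger on G together with r (pairs among the g_i already reduce to 0 since G is a Gröbner basis):
g_1 = x^{3} - \tfrac{7}{12}xy - \tfrac{2}{15}y^{2} - \tfrac{5}{12}y, LT = x^{3}.
g_2 = xy^{2}, LT = xy^{2}.
g_3 = y^{4} + \tfrac{25}{8}y^{3}, LT = y^{4}.
r = 8y^{3} - 6, LT = y^{3}.

S(g_1,g_2): lcm = x^{3}y^{2}. S = -\tfrac{7}{12}xy^{3} - \tfrac{2}{15}y^{4} - \tfrac{5}{12}y^{3}.
  leading term xy^{3}: subtract (-\tfrac{7}{12}y)·g_2 from -\tfrac{7}{12}xy^{3} - \tfrac{2}{15}y^{4} - \tfrac{5}{12}y^{3} → -\tfrac{2}{15}y^{4} - \tfrac{5}{12}y^{3}
  leading term y^{4}: subtract (-\tfrac{2}{15})·g_3 from -\tfrac{2}{15}y^{4} - \tfrac{5}{12}y^{3} → 0
  remainder 0.

S(g_1,g_3): leading monomials are coprime, so the S-polynomial reduces to 0 (Buchberger's first criterion).
S(g_1,r): leading monomials are coprime, so the S-polynomial reduces to 0 (Buchberger's first criterion).
S(g_2,g_3): lcm = xy^{4}. S = -\tfrac{25}{8}xy^{3}.
  leading term xy^{3}: subtract (-\tfrac{25}{8}y)·g_2 from -\tfrac{25}{8}xy^{3} → 0
  remainder 0.

S(g_2,r): lcm = xy^{3}. S = \tfrac{3}{4}x.
  leading term x: no divisor's leading term divides it; move \tfrac{3}{4}x to the remainder.
  remainder \tfrac{3}{4}x ≠ 0; add m_5 = \tfrac{3}{4}x to the basis.

S(g_3,r): lcm = y^{4}. S = \tfrac{25}{8}y^{3} + \tfrac{3}{4}y.
  leading term y^{3}: subtract (\tfrac{25}{64})·r from \tfrac{25}{8}y^{3} + \tfrac{3}{4}y → \tfrac{3}{4}y + \tfrac{75}{32}
  leading term y: no divisor's leading term divides it; move \tfrac{3}{4}y to the remainder.
  leading term 1: no divisor's leading term divides it; move \tfrac{75}{32} to the remainder.
  remainder \tfrac{3}{4}y + \tfrac{75}{32} ≠ 0; add m_6 = \tfrac{3}{4}y + \tfrac{75}{32} to the basis.

S(g_1,m_5): lcm = x^{3}. S = -\tfrac{7}{12}xy - \tfrac{2}{15}y^{2} - \tfrac{5}{12}y.
  leading term xy: subtract (-\tfrac{7}{9}y)·m_5 from -\tfrac{7}{12}xy - \tfrac{2}{15}y^{2} - \tfrac{5}{12}y → -\tfrac{2}{15}y^{2} - \tfrac{5}{12}y
  leading term y^{2}: subtract (-\tfrac{8}{45}y)·m_6 from -\tfrac{2}{15}y^{2} - \tfrac{5}{12}y → 0
  remainder 0.

S(g_2,m_5): lcm = xy^{2}. S = 0.
  remainder 0.

S(g_3,m_5): leading monomials are coprime, so the S-polynomial reduces to 0 (Buchberger's first criterion).
S(r,m_5): leading monomials are coprime, so the S-polynomial reduces to 0 (Buchberger's first criterion).
S(g_1,m_6): leading monomials are coprime, so the S-polynomial reduces to 0 (Buchberger's first criterion).
S(g_2,m_6): lcm = xy^{2}. S = -\tfrac{25}{8}xy.
  leading term xy: subtract (-\tfrac{25}{6}y)·m_5 from -\tfrac{25}{8}xy → 0
  remainder 0.

S(g_3,m_6): lcm = y^{4}. S = 0.
  remainder 0.

S(r,m_6): lcm = y^{3}. S = -\tfrac{25}{8}y^{2} - \tfrac{3}{4}.
  leading term y^{2}: subtract (-\tfrac{25}{6}y)·m_6 from -\tfrac{25}{8}y^{2} - \tfrac{3}{4} → \tfrac{625}{64}y - \tfrac{3}{4}
  leading term y: subtract (\tfrac{625}{48})·m_6 from \tfrac{625}{64}y - \tfrac{3}{4} → -\tfrac{16009}{512}
  leading term 1: no divisor's leading term divides it; move -\tfrac{16009}{512} to the remainder.
  remainder -\tfrac{16009}{512} ≠ 0; add m_7 = -\tfrac{16009}{512} to the basis.

S(m_5,m_6): leading monomials are coprime, so the S-polynomial reduces to 0 (Buchberger's first criterion).
S(g_1,m_7): leading monomials are coprime, so the S-polynomial reduces to 0 (Buchberger's first criterion).
S(g_2,m_7): leading monomials are coprime, so the S-polynomial reduces to 0 (Buchberger's first criterion).
S(g_3,m_7): leading monomials are coprime, so the S-polynomial reduces to 0 (Buchberger's first criterion).
S(r,m_7): leading monomials are coprime, so the S-polynomial reduces to 0 (Buchberger's first criterion).
S(m_5,m_7): leading monomials are coprime, so the S-polynomial reduces to 0 (Buchberger's first criterion).
S(m_6,m_7): leading monomials are coprime, so the S-polynomial reduces to 0 (Buchberger's first criterion).
Every S-polynomial of the final basis reduces to 0, so we have a Gröbner basis.
Inter-reduce: drop elements whose leading term is divisible by another's, tail-reduce, and make monic.
Reduced Gröbner basis: {1}.
The reduced Gröbner basis of I + (p) is {1}: the ideal is the whole ring, so the enlarged system has no common solution — adjoining p is inconsistent.

Adjoining 8y^{3} - 6 makes the ideal the whole ring: the system is inconsistent.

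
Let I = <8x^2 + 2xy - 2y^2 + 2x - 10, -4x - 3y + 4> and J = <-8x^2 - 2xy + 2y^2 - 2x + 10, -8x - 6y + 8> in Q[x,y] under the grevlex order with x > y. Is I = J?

Yes, the ideals are equal.

Two ideals are equal iff their reduced Gröbner bases coincide (the reduced basis is unique for a fixed ordering).
Buchberger on the first generating set:
f_1 = 8x^2 + 2xy - 2y^2 + 2x - 10, LT = x^2.
f_2 = -4x - 3y + 4, LT = x.

S(f_1,f_2): lcm = x^2. S = -1/2xy - 1/4y^2 + 5/4x - 5/4.
  leading term xy: subtract (1/8y)·f_2 from -1/2xy - 1/4y^2 + 5/4x - 5/4 → 1/8y^2 + 5/4x - 1/2y - 5/4
  leading term y^2: no divisor's leading term divides it; move 1/8y^2 to the remainder.
  leading term x: subtract (-5/16)·f_2 from 5/4x - 1/2y - 5/4 → -23/16y
  leading term y: no divisor's leading term divides it; move -23/16y to the remainder.
  remainder 1/8y^2 - 23/16y ≠ 0; add g_3 = 1/8y^2 - 23/16y to the basis.

The other S-polynomials (S(f_1,g_3), S(f_2,g_3)) all reduce to 0 modulo the current basis, so we have a Gröbner basis.
Inter-reduce: drop elements whose leading term is divisible by another's, tail-reduce, and make monic.
Reduced Gröbner basis: {y^2 - 23/2y, x + 3/4y - 1}.

Buchberger on the second generating set:
h_1 = -8x^2 - 2xy + 2y^2 - 2x + 10, LT = x^2.
h_2 = -8x - 6y + 8, LT = x.

S(h_1,h_2): lcm = x^2. S = -1/2xy - 1/4y^2 + 5/4x - 5/4.
  leading term xy: subtract (1/16y)·h_2 from -1/2xy - 1/4y^2 + 5/4x - 5/4 → 1/8y^2 + 5/4x - 1/2y - 5/4
  leading term y^2: no divisor's leading term divides it; move 1/8y^2 to the remainder.
  leading term x: subtract (-5/32)·h_2 from 5/4x - 1/2y - 5/4 → -23/16y
  leading term y: no divisor's leading term divides it; move -23/16y to the remainder.
  remainder 1/8y^2 - 23/16y ≠ 0; add k_3 = 1/8y^2 - 23/16y to the basis.

The other S-polynomials (S(h_1,k_3), S(h_2,k_3)) all reduce to 0 modulo the current basis, so we have a Gröbner basis.
Inter-reduce: drop elements whose leading term is divisible by another's, tail-reduce, and make monic.
Reduced Gröbner basis: {y^2 - 23/2y, x + 3/4y - 1}.

Same reduced basis, so the two generating sets span the same ideal.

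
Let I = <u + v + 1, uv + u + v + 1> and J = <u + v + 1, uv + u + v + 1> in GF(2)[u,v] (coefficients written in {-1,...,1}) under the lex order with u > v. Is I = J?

For a fixed monomial order, each ideal has a unique reduced Gröbner basis; comparing bases decides equality.
Buchberger on the first generating set:
f_1 = u + v + 1, LT = u.
f_2 = uv + u + v + 1, LT = uv.

S(f_1,f_2): lcm = uv. S = u + v^2 + 1.
  leading term u: subtract (1)·f_1 from u + v^2 + 1 → v^2 + v
  leading term v^2: no divisor's leading term divides it; move v^2 to the remainder.
  leading term v: no divisor's leading term divides it; move v to the remainder.
  remainder v^2 + v ≠ 0; add g_3 = v^2 + v to the basis.

S(f_1,g_3): leading monomials are coprime, so the S-polynomial reduces to 0 (Buchberger's first criterion).
S(f_2,g_3): lcm = uv^2. S = v^2 + v.
  leading term v^2: subtract (1)·g_3 from v^2 + v → 0
  remainder 0.

Every S-polynomial of the final basis reduces to 0, so we have a Gröbner basis.
Inter-reduce: drop elements whose leading term is divisible by another's, tail-reduce, and make monic.
Reduced Gröbner basis: {u + v + 1, v^2 + v}.

Buchberger on the second generating set:
h_1 = u + v + 1, LT = u.
h_2 = uv + u + v + 1, LT = uv.

S(h_1,h_2): lcm = uv. S = u + v^2 + 1.
  leading term u: subtract (1)·h_1 from u + v^2 + 1 → v^2 + v
  leading term v^2: no divisor's leading term divides it; move v^2 to the remainder.
  leading term v: no divisor's leading term divides it; move v to the remainder.
  remainder v^2 + v ≠ 0; add k_3 = v^2 + v to the basis.

S(h_1,k_3): leading monomials are coprime, so the S-polynomial reduces to 0 (Buchberger's first criterion).
S(h_2,k_3): lcm = uv^2. S = v^2 + v.
  leading term v^2: subtract (1)·k_3 from v^2 + v → 0
  remainder 0.

Every S-polynomial of the final basis reduces to 0, so we have a Gröbner basis.
Inter-reduce: drop elements whose leading term is divisible by another's, tail-reduce, and make monic.
Reduced Gröbner basis: {u + v + 1, v^2 + v}.

The two bases agree; hence the ideals are identical.
The choice of monomial ordering does not affect the verdict — as long as both bases are computed under the same ordering, their equality decides ideal equality.

Yes, the ideals are equal.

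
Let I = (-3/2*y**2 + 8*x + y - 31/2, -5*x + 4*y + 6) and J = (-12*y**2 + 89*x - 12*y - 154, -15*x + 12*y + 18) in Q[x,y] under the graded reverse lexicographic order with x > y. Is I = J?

Two ideals are equal iff their reduced Gröbner bases coincide (the reduced basis is unique for a fixed ordering).
Buchberger on the first generating set:
f_1 = -3/2*y**2 + 8*x + y - 31/2, LT = y**2.
f_2 = -5*x + 4*y + 6, LT = x.

The S-polynomials (S(f_1,f_2)) all reduce to 0 modulo the current basis, so we have a Gröbner basis.
Inter-reduce: drop elements whose leading term is divisible by another's, tail-reduce, and make monic.
Reduced Gröbner basis: {y**2 - 74/15*y + 59/15, x - 4/5*y - 6/5}.

Buchberger on the second generating set:
h_1 = -12*y**2 + 89*x - 12*y - 154, LT = y**2.
h_2 = -15*x + 12*y + 18, LT = x.

The S-polynomials (S(h_1,h_2)) all reduce to 0 modulo the current basis, so we have a Gröbner basis.
Inter-reduce: drop elements whose leading term is divisible by another's, tail-reduce, and make monic.
Reduced Gröbner basis: {y**2 - 74/15*y + 59/15, x - 4/5*y - 6/5}.

The two bases agree; hence the ideals are identical.

Yes, the ideals are equal.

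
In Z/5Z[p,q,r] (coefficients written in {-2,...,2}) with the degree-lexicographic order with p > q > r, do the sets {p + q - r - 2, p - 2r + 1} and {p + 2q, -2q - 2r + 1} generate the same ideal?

Yes, the ideals are equal.

Two ideals are equal iff their reduced Gröbner bases coincide (the reduced basis is unique for a fixed ordering).
Buchberger on the first generating set:
f_1 = p + q - r - 2, LT = p.
f_2 = p - 2r + 1, LT = p.

S(f_1,f_2): lcm = p. S = q + r + 2.
  leading term q: no divisor's leading term divides it; move q to the remainder.
  leading term r: no divisor's leading term divides it; move r to the remainder.
  leading term 1: no divisor's leading term divides it; move 2 to the remainder.
  remainder q + r + 2 ≠ 0; add g_3 = q + r + 2 to the basis.

The other S-polynomials (S(f_1,g_3), S(f_2,g_3)) all reduce to 0 modulo the current basis, so we have a Gröbner basis.
Inter-reduce: drop elements whose leading term is divisible by another's, tail-reduce, and make monic.
Reduced Gröbner basis: {p - 2r + 1, q + r + 2}.

Buchberger on the second generating set:
h_1 = p + 2q, LT = p.
h_2 = -2q - 2r + 1, LT = q.

The S-polynomials (S(h_1,h_2)) all reduce to 0 modulo the current basis, so we have a Gröbner basis.
Inter-reduce: drop elements whose leading term is divisible by another's, tail-reduce, and make monic.
Reduced Gröbner basis: {p - 2r + 1, q + r + 2}.

The two bases agree; hence the ideals are identical.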